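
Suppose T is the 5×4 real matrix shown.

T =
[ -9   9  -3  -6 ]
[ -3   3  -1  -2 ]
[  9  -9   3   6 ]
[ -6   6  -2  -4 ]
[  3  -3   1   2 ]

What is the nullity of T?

Row reduce to echelon form.
R2 ← R2 − (1/3)·R1: [0, 0, 0, 0]
R3 ← R3 + R1: [0, 0, 0, 0]
R4 ← R4 − (2/3)·R1: [0, 0, 0, 0]
R5 ← R5 + (1/3)·R1: [0, 0, 0, 0]
1 nonzero row, so rank(T) = 1.
T has 4 columns; by rank–nullity, nullity = 4 − 1 = 3.

3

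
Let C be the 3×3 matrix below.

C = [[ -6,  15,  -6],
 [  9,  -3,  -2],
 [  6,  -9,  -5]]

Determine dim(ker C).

0

Row reduce to echelon form.
R2 ← R2 + (3/2)·R1: [0, 39/2, -11]
R3 ← R3 + R1: [0, 6, -11]
R3 ← R3 − (4/13)·R2: [0, 0, -99/13]
3 nonzero rows, so rank(C) = 3.
C has 3 columns; by rank–nullity, nullity = 3 − 3 = 0.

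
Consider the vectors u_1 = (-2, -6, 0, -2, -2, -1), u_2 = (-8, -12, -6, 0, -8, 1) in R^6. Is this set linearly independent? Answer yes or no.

yes

Form the matrix with these vectors as rows and row reduce.
R2 ← R2 − (4)·R1: [0, 12, -6, 8, 0, 5]
2 nonzero rows, so the 2 vectors span a space of dimension 2.
Since 2 = 2, the vectors are linearly independent.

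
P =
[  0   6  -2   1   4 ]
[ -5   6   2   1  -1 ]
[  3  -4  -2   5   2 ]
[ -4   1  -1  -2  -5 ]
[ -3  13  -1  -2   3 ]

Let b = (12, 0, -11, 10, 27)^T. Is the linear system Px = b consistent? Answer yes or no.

Row reduce the augmented matrix [P | b].
Swap R1 ↔ R2
R3 ← R3 + (3/5)·R1: [0, -2/5, -4/5, 28/5, 7/5, -11]
R4 ← R4 − (4/5)·R1: [0, -19/5, -13/5, -14/5, -21/5, 10]
R5 ← R5 − (3/5)·R1: [0, 47/5, -11/5, -13/5, 18/5, 27]
R3 ← R3 + (1/15)·R2: [0, 0, -14/15, 17/3, 5/3, -51/5]
R4 ← R4 + (19/30)·R2: [0, 0, -58/15, -13/6, -5/3, 88/5]
R5 ← R5 − (47/30)·R2: [0, 0, 14/15, -25/6, -8/3, 41/5]
R4 ← R4 − (29/7)·R3: [0, 0, 0, -359/14, -60/7, 419/7]
R5 ← R5 + R3: [0, 0, 0, 3/2, -1, -2]
R5 ← R5 + (21/359)·R4: [0, 0, 0, 0, -539/359, 539/359]
The echelon form has 5 nonzero rows, and every pivot lies in the first 5 columns, so rank(P) = rank([P|b]) = 5.
The system is consistent.

yes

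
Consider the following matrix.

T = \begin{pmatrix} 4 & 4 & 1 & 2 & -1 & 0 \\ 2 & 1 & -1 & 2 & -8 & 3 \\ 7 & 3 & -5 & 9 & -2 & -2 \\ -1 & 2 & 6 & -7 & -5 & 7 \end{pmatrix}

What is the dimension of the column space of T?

Row reduce to echelon form.
R2 ← R2 − (1/2)·R1: [0, -1, -3/2, 1, -15/2, 3]
R3 ← R3 − (7/4)·R1: [0, -4, -27/4, 11/2, -1/4, -2]
R4 ← R4 + (1/4)·R1: [0, 3, 25/4, -13/2, -21/4, 7]
R3 ← R3 − (4)·R2: [0, 0, -3/4, 3/2, 119/4, -14]
R4 ← R4 + (3)·R2: [0, 0, 7/4, -7/2, -111/4, 16]
R4 ← R4 + (7/3)·R3: [0, 0, 0, 0, 125/3, -50/3]
Echelon form has 4 nonzero rows, so rank(T) = 4.
The column space has dimension equal to the rank: 4.

4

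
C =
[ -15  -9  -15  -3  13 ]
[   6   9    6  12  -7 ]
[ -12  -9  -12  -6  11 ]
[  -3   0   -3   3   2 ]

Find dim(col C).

Row reduce to echelon form.
R2 ← R2 + (2/5)·R1: [0, 27/5, 0, 54/5, -9/5]
R3 ← R3 − (4/5)·R1: [0, -9/5, 0, -18/5, 3/5]
R4 ← R4 − (1/5)·R1: [0, 9/5, 0, 18/5, -3/5]
R3 ← R3 + (1/3)·R2: [0, 0, 0, 0, 0]
R4 ← R4 − (1/3)·R2: [0, 0, 0, 0, 0]
Echelon form has 2 nonzero rows, so rank(C) = 2.
The column space has dimension equal to the rank: 2.

2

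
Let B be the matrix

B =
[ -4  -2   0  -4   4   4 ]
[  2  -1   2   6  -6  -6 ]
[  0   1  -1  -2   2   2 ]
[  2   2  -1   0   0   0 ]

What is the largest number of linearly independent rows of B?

Row reduce to echelon form.
R2 ← R2 + (1/2)·R1: [0, -2, 2, 4, -4, -4]
R4 ← R4 + (1/2)·R1: [0, 1, -1, -2, 2, 2]
R3 ← R3 + (1/2)·R2: [0, 0, 0, 0, 0, 0]
R4 ← R4 + (1/2)·R2: [0, 0, 0, 0, 0, 0]
Echelon form has 2 nonzero rows, so rank(B) = 2.
The rank gives the maximum number of linearly independent rows: 2.

2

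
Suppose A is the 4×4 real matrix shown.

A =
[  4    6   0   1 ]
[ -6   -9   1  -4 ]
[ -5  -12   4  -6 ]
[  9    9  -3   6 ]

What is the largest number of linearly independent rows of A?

4

Row reduce to echelon form.
R2 ← R2 + (3/2)·R1: [0, 0, 1, -5/2]
R3 ← R3 + (5/4)·R1: [0, -9/2, 4, -19/4]
R4 ← R4 − (9/4)·R1: [0, -9/2, -3, 15/4]
Swap R2 ↔ R3
R4 ← R4 − R2: [0, 0, -7, 17/2]
R4 ← R4 + (7)·R3: [0, 0, 0, -9]
Echelon form has 4 nonzero rows, so rank(A) = 4.
The rank gives the maximum number of linearly independent rows: 4.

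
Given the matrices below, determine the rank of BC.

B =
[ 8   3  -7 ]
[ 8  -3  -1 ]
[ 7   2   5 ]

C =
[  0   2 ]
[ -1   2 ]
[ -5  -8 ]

First compute BC:
[[ 32,  78],
 [  8,  18],
 [-27, -22]]
Now row reduce the product.
R2 ← R2 − (1/4)·R1: [0, -3/2]
R3 ← R3 + (27/32)·R1: [0, 701/16]
R3 ← R3 + (701/24)·R2: [0, 0]
2 nonzero rows, so rank(BC) = 2.

2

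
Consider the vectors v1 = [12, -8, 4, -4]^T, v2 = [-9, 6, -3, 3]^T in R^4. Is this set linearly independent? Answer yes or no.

Form the matrix with these vectors as rows and row reduce.
R2 ← R2 + (3/4)·R1: [0, 0, 0, 0]
1 nonzero row, so the 2 vectors span a space of dimension 1.
Since 1 < 2, the vectors are linearly dependent.

no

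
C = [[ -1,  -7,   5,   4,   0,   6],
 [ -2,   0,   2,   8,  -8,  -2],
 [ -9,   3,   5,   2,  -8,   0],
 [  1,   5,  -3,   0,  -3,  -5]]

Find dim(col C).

4

Row reduce to echelon form.
R2 ← R2 − (2)·R1: [0, 14, -8, 0, -8, -14]
R3 ← R3 − (9)·R1: [0, 66, -40, -34, -8, -54]
R4 ← R4 + R1: [0, -2, 2, 4, -3, 1]
R3 ← R3 − (33/7)·R2: [0, 0, -16/7, -34, 208/7, 12]
R4 ← R4 + (1/7)·R2: [0, 0, 6/7, 4, -29/7, -1]
R4 ← R4 + (3/8)·R3: [0, 0, 0, -35/4, 7, 7/2]
Echelon form has 4 nonzero rows, so rank(C) = 4.
The column space has dimension equal to the rank: 4.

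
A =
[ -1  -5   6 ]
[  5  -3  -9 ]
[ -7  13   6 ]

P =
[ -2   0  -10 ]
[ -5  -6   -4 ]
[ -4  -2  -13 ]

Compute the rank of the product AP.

First compute AP:
[[  3,  18, -48],
 [ 41,  36,  79],
 [-75, -90, -60]]
Now row reduce the product.
R2 ← R2 − (41/3)·R1: [0, -210, 735]
R3 ← R3 + (25)·R1: [0, 360, -1260]
R3 ← R3 + (12/7)·R2: [0, 0, 0]
2 nonzero rows, so rank(AP) = 2.

2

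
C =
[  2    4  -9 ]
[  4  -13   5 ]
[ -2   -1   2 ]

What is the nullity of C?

Row reduce to echelon form.
R2 ← R2 − (2)·R1: [0, -21, 23]
R3 ← R3 + R1: [0, 3, -7]
R3 ← R3 + (1/7)·R2: [0, 0, -26/7]
3 nonzero rows, so rank(C) = 3.
C has 3 columns; by rank–nullity, nullity = 3 − 3 = 0.

0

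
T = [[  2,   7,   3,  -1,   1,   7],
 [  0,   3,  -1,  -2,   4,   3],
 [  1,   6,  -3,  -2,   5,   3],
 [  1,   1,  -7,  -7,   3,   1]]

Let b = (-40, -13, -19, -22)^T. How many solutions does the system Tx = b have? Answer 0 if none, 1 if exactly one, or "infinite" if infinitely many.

infinite

Row reduce the augmented matrix [T | b].
R3 ← R3 − (1/2)·R1: [0, 5/2, -9/2, -3/2, 9/2, -1/2, 1]
R4 ← R4 − (1/2)·R1: [0, -5/2, -17/2, -13/2, 5/2, -5/2, -2]
R3 ← R3 − (5/6)·R2: [0, 0, -11/3, 1/6, 7/6, -3, 71/6]
R4 ← R4 + (5/6)·R2: [0, 0, -28/3, -49/6, 35/6, 0, -77/6]
R4 ← R4 − (28/11)·R3: [0, 0, 0, -189/22, 63/22, 84/11, -945/22]
The echelon form has 4 nonzero rows, and every pivot lies in the first 6 columns, so rank(T) = rank([T|b]) = 4.
The system is consistent.
rank = 4 < 6 unknowns, so there are infinitely many solutions.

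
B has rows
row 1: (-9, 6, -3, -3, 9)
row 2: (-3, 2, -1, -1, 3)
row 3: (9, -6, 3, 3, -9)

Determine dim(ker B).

4

Row reduce to echelon form.
R2 ← R2 − (1/3)·R1: [0, 0, 0, 0, 0]
R3 ← R3 + R1: [0, 0, 0, 0, 0]
1 nonzero row, so rank(B) = 1.
B has 5 columns; by rank–nullity, nullity = 5 − 1 = 4.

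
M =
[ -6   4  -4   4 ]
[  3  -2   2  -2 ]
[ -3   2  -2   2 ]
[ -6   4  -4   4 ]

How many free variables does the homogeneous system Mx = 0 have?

Row reduce to echelon form.
R2 ← R2 + (1/2)·R1: [0, 0, 0, 0]
R3 ← R3 − (1/2)·R1: [0, 0, 0, 0]
R4 ← R4 − R1: [0, 0, 0, 0]
1 nonzero row, so rank(M) = 1.
M has 4 columns; by rank–nullity, nullity = 4 − 1 = 3.

3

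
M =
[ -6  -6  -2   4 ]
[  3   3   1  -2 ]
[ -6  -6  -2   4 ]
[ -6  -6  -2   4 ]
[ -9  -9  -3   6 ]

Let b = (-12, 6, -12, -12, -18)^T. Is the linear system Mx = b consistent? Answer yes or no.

yes

Row reduce the augmented matrix [M | b].
R2 ← R2 + (1/2)·R1: [0, 0, 0, 0, 0]
R3 ← R3 − R1: [0, 0, 0, 0, 0]
R4 ← R4 − R1: [0, 0, 0, 0, 0]
R5 ← R5 − (3/2)·R1: [0, 0, 0, 0, 0]
The echelon form has 1 nonzero rows, and every pivot lies in the first 4 columns, so rank(M) = rank([M|b]) = 1.
The system is consistent.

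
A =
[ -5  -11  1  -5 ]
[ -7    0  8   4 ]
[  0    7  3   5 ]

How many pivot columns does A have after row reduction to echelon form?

2

Row reduce to echelon form.
R2 ← R2 − (7/5)·R1: [0, 77/5, 33/5, 11]
R3 ← R3 − (5/11)·R2: [0, 0, 0, 0]
Echelon form has 2 nonzero rows, so rank(A) = 2.
Each nonzero row contributes one pivot column: 2 pivot columns.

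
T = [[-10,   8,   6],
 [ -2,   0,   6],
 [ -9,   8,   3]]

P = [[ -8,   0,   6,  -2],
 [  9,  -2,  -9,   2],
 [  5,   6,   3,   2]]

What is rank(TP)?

2

First compute TP:
[[182,  20, -114,  48],
 [ 46,  36,   6,  16],
 [159,   2, -117,  40]]
Now row reduce the product.
R2 ← R2 − (23/91)·R1: [0, 2816/91, 3168/91, 352/91]
R3 ← R3 − (159/182)·R1: [0, -1408/91, -1584/91, -176/91]
R3 ← R3 + (1/2)·R2: [0, 0, 0, 0]
2 nonzero rows, so rank(TP) = 2.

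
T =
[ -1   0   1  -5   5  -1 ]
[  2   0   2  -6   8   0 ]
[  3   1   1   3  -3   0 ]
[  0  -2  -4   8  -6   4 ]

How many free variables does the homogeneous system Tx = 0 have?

3

Row reduce to echelon form.
R2 ← R2 + (2)·R1: [0, 0, 4, -16, 18, -2]
R3 ← R3 + (3)·R1: [0, 1, 4, -12, 12, -3]
Swap R2 ↔ R3
R4 ← R4 + (2)·R2: [0, 0, 4, -16, 18, -2]
R4 ← R4 − R3: [0, 0, 0, 0, 0, 0]
3 nonzero rows, so rank(T) = 3.
T has 6 columns; by rank–nullity, nullity = 6 − 3 = 3.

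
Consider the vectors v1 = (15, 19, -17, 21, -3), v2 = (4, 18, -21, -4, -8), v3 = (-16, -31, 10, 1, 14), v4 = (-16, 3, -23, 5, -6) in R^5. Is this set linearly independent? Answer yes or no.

Form the matrix with these vectors as rows and row reduce.
R2 ← R2 − (4/15)·R1: [0, 194/15, -247/15, -48/5, -36/5]
R3 ← R3 + (16/15)·R1: [0, -161/15, -122/15, 117/5, 54/5]
R4 ← R4 + (16/15)·R1: [0, 349/15, -617/15, 137/5, -46/5]
R3 ← R3 + (161/194)·R2: [0, 0, -4229/194, 1497/97, 468/97]
R4 ← R4 − (349/194)·R2: [0, 0, -2233/194, 4333/97, 364/97]
R4 ← R4 − (2233/4229)·R3: [0, 0, 0, 154448/4229, 5096/4229]
4 nonzero rows, so the 4 vectors span a space of dimension 4.
Since 4 = 4, the vectors are linearly independent.

yes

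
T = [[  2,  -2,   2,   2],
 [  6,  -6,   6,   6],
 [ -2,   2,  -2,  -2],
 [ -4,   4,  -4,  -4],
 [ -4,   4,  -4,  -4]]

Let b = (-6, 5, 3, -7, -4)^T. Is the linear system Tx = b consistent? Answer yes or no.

no

Row reduce the augmented matrix [T | b].
R2 ← R2 − (3)·R1: [0, 0, 0, 0, 23]
R3 ← R3 + R1: [0, 0, 0, 0, -3]
R4 ← R4 + (2)·R1: [0, 0, 0, 0, -19]
R5 ← R5 + (2)·R1: [0, 0, 0, 0, -16]
R3 ← R3 + (3/23)·R2: [0, 0, 0, 0, 0]
R4 ← R4 + (19/23)·R2: [0, 0, 0, 0, 0]
R5 ← R5 + (16/23)·R2: [0, 0, 0, 0, 0]
The echelon form has 2 nonzero rows; the last pivot sits in the augmented column, so rank(T) = 1 but rank([T|b]) = 2.
Since the ranks differ, the system is inconsistent.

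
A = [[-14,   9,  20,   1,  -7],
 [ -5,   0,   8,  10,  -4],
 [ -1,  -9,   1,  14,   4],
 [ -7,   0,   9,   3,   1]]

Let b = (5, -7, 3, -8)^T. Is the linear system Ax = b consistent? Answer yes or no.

Row reduce the augmented matrix [A | b].
R2 ← R2 − (5/14)·R1: [0, -45/14, 6/7, 135/14, -3/2, -123/14]
R3 ← R3 − (1/14)·R1: [0, -135/14, -3/7, 195/14, 9/2, 37/14]
R4 ← R4 − (1/2)·R1: [0, -9/2, -1, 5/2, 9/2, -21/2]
R3 ← R3 − (3)·R2: [0, 0, -3, -15, 9, 29]
R4 ← R4 − (7/5)·R2: [0, 0, -11/5, -11, 33/5, 9/5]
R4 ← R4 − (11/15)·R3: [0, 0, 0, 0, 0, -292/15]
The echelon form has 4 nonzero rows; the last pivot sits in the augmented column, so rank(A) = 3 but rank([A|b]) = 4.
Since the ranks differ, the system is inconsistent.

no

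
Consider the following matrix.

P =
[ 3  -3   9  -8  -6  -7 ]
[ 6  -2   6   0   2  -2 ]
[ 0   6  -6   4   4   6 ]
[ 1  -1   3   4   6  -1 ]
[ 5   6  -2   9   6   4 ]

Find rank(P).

Row reduce to echelon form.
R2 ← R2 − (2)·R1: [0, 4, -12, 16, 14, 12]
R4 ← R4 − (1/3)·R1: [0, 0, 0, 20/3, 8, 4/3]
R5 ← R5 − (5/3)·R1: [0, 11, -17, 67/3, 16, 47/3]
R3 ← R3 − (3/2)·R2: [0, 0, 12, -20, -17, -12]
R5 ← R5 − (11/4)·R2: [0, 0, 16, -65/3, -45/2, -52/3]
R5 ← R5 − (4/3)·R3: [0, 0, 0, 5, 1/6, -4/3]
R5 ← R5 − (3/4)·R4: [0, 0, 0, 0, -35/6, -7/3]
Echelon form has 5 nonzero rows, so rank(P) = 5.

5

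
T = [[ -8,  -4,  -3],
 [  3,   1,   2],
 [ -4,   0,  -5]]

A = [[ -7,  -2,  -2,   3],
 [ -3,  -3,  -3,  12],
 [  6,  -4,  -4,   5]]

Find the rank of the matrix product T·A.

2

First compute TA:
[[ 50,  40,  40, -87],
 [-12, -17, -17,  31],
 [ -2,  28,  28, -37]]
Now row reduce the product.
R2 ← R2 + (6/25)·R1: [0, -37/5, -37/5, 253/25]
R3 ← R3 + (1/25)·R1: [0, 148/5, 148/5, -1012/25]
R3 ← R3 + (4)·R2: [0, 0, 0, 0]
2 nonzero rows, so rank(TA) = 2.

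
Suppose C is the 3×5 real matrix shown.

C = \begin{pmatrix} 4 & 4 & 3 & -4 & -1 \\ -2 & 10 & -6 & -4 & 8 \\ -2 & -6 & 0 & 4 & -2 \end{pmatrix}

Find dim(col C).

Row reduce to echelon form.
R2 ← R2 + (1/2)·R1: [0, 12, -9/2, -6, 15/2]
R3 ← R3 + (1/2)·R1: [0, -4, 3/2, 2, -5/2]
R3 ← R3 + (1/3)·R2: [0, 0, 0, 0, 0]
Echelon form has 2 nonzero rows, so rank(C) = 2.
The column space has dimension equal to the rank: 2.

2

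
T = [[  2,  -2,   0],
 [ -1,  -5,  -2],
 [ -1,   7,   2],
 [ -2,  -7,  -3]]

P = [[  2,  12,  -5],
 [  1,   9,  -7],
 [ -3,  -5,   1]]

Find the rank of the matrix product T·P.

2

First compute TP:
[[  2,   6,   4],
 [ -1, -47,  38],
 [ -1,  41, -42],
 [ -2, -72,  56]]
Now row reduce the product.
R2 ← R2 + (1/2)·R1: [0, -44, 40]
R3 ← R3 + (1/2)·R1: [0, 44, -40]
R4 ← R4 + R1: [0, -66, 60]
R3 ← R3 + R2: [0, 0, 0]
R4 ← R4 − (3/2)·R2: [0, 0, 0]
2 nonzero rows, so rank(TP) = 2.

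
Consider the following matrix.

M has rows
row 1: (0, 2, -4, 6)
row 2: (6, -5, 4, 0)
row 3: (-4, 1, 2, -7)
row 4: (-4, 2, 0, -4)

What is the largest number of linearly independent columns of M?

2

Row reduce to echelon form.
Swap R1 ↔ R2
R3 ← R3 + (2/3)·R1: [0, -7/3, 14/3, -7]
R4 ← R4 + (2/3)·R1: [0, -4/3, 8/3, -4]
R3 ← R3 + (7/6)·R2: [0, 0, 0, 0]
R4 ← R4 + (2/3)·R2: [0, 0, 0, 0]
Echelon form has 2 nonzero rows, so rank(M) = 2.
The rank gives the maximum number of linearly independent columns: 2.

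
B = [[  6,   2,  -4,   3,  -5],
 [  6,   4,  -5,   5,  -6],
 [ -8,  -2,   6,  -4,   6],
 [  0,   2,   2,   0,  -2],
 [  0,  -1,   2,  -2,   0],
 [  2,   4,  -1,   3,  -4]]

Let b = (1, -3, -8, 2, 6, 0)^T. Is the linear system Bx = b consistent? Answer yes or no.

Row reduce the augmented matrix [B | b].
R2 ← R2 − R1: [0, 2, -1, 2, -1, -4]
R3 ← R3 + (4/3)·R1: [0, 2/3, 2/3, 0, -2/3, -20/3]
R6 ← R6 − (1/3)·R1: [0, 10/3, 1/3, 2, -7/3, -1/3]
R3 ← R3 − (1/3)·R2: [0, 0, 1, -2/3, -1/3, -16/3]
R4 ← R4 − R2: [0, 0, 3, -2, -1, 6]
R5 ← R5 + (1/2)·R2: [0, 0, 3/2, -1, -1/2, 4]
R6 ← R6 − (5/3)·R2: [0, 0, 2, -4/3, -2/3, 19/3]
R4 ← R4 − (3)·R3: [0, 0, 0, 0, 0, 22]
R5 ← R5 − (3/2)·R3: [0, 0, 0, 0, 0, 12]
R6 ← R6 − (2)·R3: [0, 0, 0, 0, 0, 17]
R5 ← R5 − (6/11)·R4: [0, 0, 0, 0, 0, 0]
R6 ← R6 − (17/22)·R4: [0, 0, 0, 0, 0, 0]
The echelon form has 4 nonzero rows; the last pivot sits in the augmented column, so rank(B) = 3 but rank([B|b]) = 4.
Since the ranks differ, the system is inconsistent.

no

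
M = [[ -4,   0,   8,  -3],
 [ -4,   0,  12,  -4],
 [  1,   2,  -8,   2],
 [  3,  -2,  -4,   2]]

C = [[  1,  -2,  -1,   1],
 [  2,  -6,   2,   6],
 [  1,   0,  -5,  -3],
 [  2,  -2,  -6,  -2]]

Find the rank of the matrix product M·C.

First compute MC:
[[ -2,  14, -18, -22],
 [  0,  16, -32, -32],
 [  1, -18,  31,  33],
 [ -1,   2,   1,  -1]]
Now row reduce the product.
R3 ← R3 + (1/2)·R1: [0, -11, 22, 22]
R4 ← R4 − (1/2)·R1: [0, -5, 10, 10]
R3 ← R3 + (11/16)·R2: [0, 0, 0, 0]
R4 ← R4 + (5/16)·R2: [0, 0, 0, 0]
2 nonzero rows, so rank(MC) = 2.

2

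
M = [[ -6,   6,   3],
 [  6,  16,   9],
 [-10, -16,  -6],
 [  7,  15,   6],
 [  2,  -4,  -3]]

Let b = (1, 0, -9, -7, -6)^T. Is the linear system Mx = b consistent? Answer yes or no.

Row reduce the augmented matrix [M | b].
R2 ← R2 + R1: [0, 22, 12, 1]
R3 ← R3 − (5/3)·R1: [0, -26, -11, -32/3]
R4 ← R4 + (7/6)·R1: [0, 22, 19/2, -35/6]
R5 ← R5 + (1/3)·R1: [0, -2, -2, -17/3]
R3 ← R3 + (13/11)·R2: [0, 0, 35/11, -313/33]
R4 ← R4 − R2: [0, 0, -5/2, -41/6]
R5 ← R5 + (1/11)·R2: [0, 0, -10/11, -184/33]
R4 ← R4 + (11/14)·R3: [0, 0, 0, -100/7]
R5 ← R5 + (2/7)·R3: [0, 0, 0, -58/7]
R5 ← R5 − (29/50)·R4: [0, 0, 0, 0]
The echelon form has 4 nonzero rows; the last pivot sits in the augmented column, so rank(M) = 3 but rank([M|b]) = 4.
Since the ranks differ, the system is inconsistent.

no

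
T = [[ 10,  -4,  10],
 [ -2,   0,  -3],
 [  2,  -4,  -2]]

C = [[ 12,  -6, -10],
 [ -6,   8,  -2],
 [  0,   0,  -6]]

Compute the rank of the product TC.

First compute TC:
[[144, -92, -152],
 [-24,  12,  38],
 [ 48, -44,   0]]
Now row reduce the product.
R2 ← R2 + (1/6)·R1: [0, -10/3, 38/3]
R3 ← R3 − (1/3)·R1: [0, -40/3, 152/3]
R3 ← R3 − (4)·R2: [0, 0, 0]
2 nonzero rows, so rank(TC) = 2.

2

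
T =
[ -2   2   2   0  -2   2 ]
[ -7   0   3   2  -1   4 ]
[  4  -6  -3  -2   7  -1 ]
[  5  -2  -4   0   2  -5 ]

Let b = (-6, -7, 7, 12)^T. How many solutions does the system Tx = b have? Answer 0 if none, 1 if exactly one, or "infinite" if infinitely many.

Row reduce the augmented matrix [T | b].
R2 ← R2 − (7/2)·R1: [0, -7, -4, 2, 6, -3, 14]
R3 ← R3 + (2)·R1: [0, -2, 1, -2, 3, 3, -5]
R4 ← R4 + (5/2)·R1: [0, 3, 1, 0, -3, 0, -3]
R3 ← R3 − (2/7)·R2: [0, 0, 15/7, -18/7, 9/7, 27/7, -9]
R4 ← R4 + (3/7)·R2: [0, 0, -5/7, 6/7, -3/7, -9/7, 3]
R4 ← R4 + (1/3)·R3: [0, 0, 0, 0, 0, 0, 0]
The echelon form has 3 nonzero rows, and every pivot lies in the first 6 columns, so rank(T) = rank([T|b]) = 3.
The system is consistent.
rank = 3 < 6 unknowns, so there are infinitely many solutions.

infinite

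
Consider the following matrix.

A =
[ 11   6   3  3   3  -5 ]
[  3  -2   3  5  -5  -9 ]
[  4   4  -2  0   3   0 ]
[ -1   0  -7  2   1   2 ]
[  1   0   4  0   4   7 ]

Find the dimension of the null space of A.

Row reduce to echelon form.
R2 ← R2 − (3/11)·R1: [0, -40/11, 24/11, 46/11, -64/11, -84/11]
R3 ← R3 − (4/11)·R1: [0, 20/11, -34/11, -12/11, 21/11, 20/11]
R4 ← R4 + (1/11)·R1: [0, 6/11, -74/11, 25/11, 14/11, 17/11]
R5 ← R5 − (1/11)·R1: [0, -6/11, 41/11, -3/11, 41/11, 82/11]
R3 ← R3 + (1/2)·R2: [0, 0, -2, 1, -1, -2]
R4 ← R4 + (3/20)·R2: [0, 0, -32/5, 29/10, 2/5, 2/5]
R5 ← R5 − (3/20)·R2: [0, 0, 17/5, -9/10, 23/5, 43/5]
R4 ← R4 − (16/5)·R3: [0, 0, 0, -3/10, 18/5, 34/5]
R5 ← R5 + (17/10)·R3: [0, 0, 0, 4/5, 29/10, 26/5]
R5 ← R5 + (8/3)·R4: [0, 0, 0, 0, 25/2, 70/3]
5 nonzero rows, so rank(A) = 5.
A has 6 columns; by rank–nullity, nullity = 6 − 5 = 1.

1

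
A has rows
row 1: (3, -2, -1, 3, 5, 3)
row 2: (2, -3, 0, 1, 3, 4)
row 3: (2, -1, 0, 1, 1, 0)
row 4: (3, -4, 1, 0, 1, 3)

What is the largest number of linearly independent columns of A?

Row reduce to echelon form.
R2 ← R2 − (2/3)·R1: [0, -5/3, 2/3, -1, -1/3, 2]
R3 ← R3 − (2/3)·R1: [0, 1/3, 2/3, -1, -7/3, -2]
R4 ← R4 − R1: [0, -2, 2, -3, -4, 0]
R3 ← R3 + (1/5)·R2: [0, 0, 4/5, -6/5, -12/5, -8/5]
R4 ← R4 − (6/5)·R2: [0, 0, 6/5, -9/5, -18/5, -12/5]
R4 ← R4 − (3/2)·R3: [0, 0, 0, 0, 0, 0]
Echelon form has 3 nonzero rows, so rank(A) = 3.
The rank gives the maximum number of linearly independent columns: 3.

3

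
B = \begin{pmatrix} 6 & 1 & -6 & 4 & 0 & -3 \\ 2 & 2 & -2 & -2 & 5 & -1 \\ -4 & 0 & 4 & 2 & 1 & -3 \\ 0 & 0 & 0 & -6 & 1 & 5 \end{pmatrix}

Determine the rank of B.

Row reduce to echelon form.
R2 ← R2 − (1/3)·R1: [0, 5/3, 0, -10/3, 5, 0]
R3 ← R3 + (2/3)·R1: [0, 2/3, 0, 14/3, 1, -5]
R3 ← R3 − (2/5)·R2: [0, 0, 0, 6, -1, -5]
R4 ← R4 + R3: [0, 0, 0, 0, 0, 0]
Echelon form has 3 nonzero rows, so rank(B) = 3.

3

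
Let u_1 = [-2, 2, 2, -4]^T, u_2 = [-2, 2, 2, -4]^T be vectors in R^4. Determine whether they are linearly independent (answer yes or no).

no

Form the matrix with these vectors as rows and row reduce.
R2 ← R2 − R1: [0, 0, 0, 0]
1 nonzero row, so the 2 vectors span a space of dimension 1.
Since 1 < 2, the vectors are linearly dependent.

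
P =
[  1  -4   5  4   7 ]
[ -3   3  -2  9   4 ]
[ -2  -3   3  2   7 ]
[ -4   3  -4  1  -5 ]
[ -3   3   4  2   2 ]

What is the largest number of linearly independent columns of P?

Row reduce to echelon form.
R2 ← R2 + (3)·R1: [0, -9, 13, 21, 25]
R3 ← R3 + (2)·R1: [0, -11, 13, 10, 21]
R4 ← R4 + (4)·R1: [0, -13, 16, 17, 23]
R5 ← R5 + (3)·R1: [0, -9, 19, 14, 23]
R3 ← R3 − (11/9)·R2: [0, 0, -26/9, -47/3, -86/9]
R4 ← R4 − (13/9)·R2: [0, 0, -25/9, -40/3, -118/9]
R5 ← R5 − R2: [0, 0, 6, -7, -2]
R4 ← R4 − (25/26)·R3: [0, 0, 0, 45/26, -51/13]
R5 ← R5 + (27/13)·R3: [0, 0, 0, -514/13, -284/13]
R5 ← R5 + (1028/45)·R4: [0, 0, 0, 0, -1672/15]
Echelon form has 5 nonzero rows, so rank(P) = 5.
The rank gives the maximum number of linearly independent columns: 5.

5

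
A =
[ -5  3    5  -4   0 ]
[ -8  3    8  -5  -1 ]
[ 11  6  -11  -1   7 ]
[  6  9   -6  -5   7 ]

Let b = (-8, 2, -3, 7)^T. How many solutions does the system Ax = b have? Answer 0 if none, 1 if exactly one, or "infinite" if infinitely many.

Row reduce the augmented matrix [A | b].
R2 ← R2 − (8/5)·R1: [0, -9/5, 0, 7/5, -1, 74/5]
R3 ← R3 + (11/5)·R1: [0, 63/5, 0, -49/5, 7, -103/5]
R4 ← R4 + (6/5)·R1: [0, 63/5, 0, -49/5, 7, -13/5]
R3 ← R3 + (7)·R2: [0, 0, 0, 0, 0, 83]
R4 ← R4 + (7)·R2: [0, 0, 0, 0, 0, 101]
R4 ← R4 − (101/83)·R3: [0, 0, 0, 0, 0, 0]
The echelon form has 3 nonzero rows; the last pivot sits in the augmented column, so rank(A) = 2 but rank([A|b]) = 3.
Since the ranks differ, the system is inconsistent.
It has no solutions.

0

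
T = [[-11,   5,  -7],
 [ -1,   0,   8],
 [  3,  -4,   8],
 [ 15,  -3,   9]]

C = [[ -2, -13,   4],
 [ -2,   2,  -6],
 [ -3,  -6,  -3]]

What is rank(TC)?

2

First compute TC:
[[ 33, 195, -53],
 [-22, -35, -28],
 [-22, -95,  12],
 [-51, -255,  51]]
Now row reduce the product.
R2 ← R2 + (2/3)·R1: [0, 95, -190/3]
R3 ← R3 + (2/3)·R1: [0, 35, -70/3]
R4 ← R4 + (17/11)·R1: [0, 510/11, -340/11]
R3 ← R3 − (7/19)·R2: [0, 0, 0]
R4 ← R4 − (102/209)·R2: [0, 0, 0]
2 nonzero rows, so rank(TC) = 2.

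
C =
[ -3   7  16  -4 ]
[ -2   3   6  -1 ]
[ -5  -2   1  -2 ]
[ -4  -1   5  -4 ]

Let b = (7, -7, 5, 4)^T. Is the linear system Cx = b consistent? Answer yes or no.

Row reduce the augmented matrix [C | b].
R2 ← R2 − (2/3)·R1: [0, -5/3, -14/3, 5/3, -35/3]
R3 ← R3 − (5/3)·R1: [0, -41/3, -77/3, 14/3, -20/3]
R4 ← R4 − (4/3)·R1: [0, -31/3, -49/3, 4/3, -16/3]
R3 ← R3 − (41/5)·R2: [0, 0, 63/5, -9, 89]
R4 ← R4 − (31/5)·R2: [0, 0, 63/5, -9, 67]
R4 ← R4 − R3: [0, 0, 0, 0, -22]
The echelon form has 4 nonzero rows; the last pivot sits in the augmented column, so rank(C) = 3 but rank([C|b]) = 4.
Since the ranks differ, the system is inconsistent.

no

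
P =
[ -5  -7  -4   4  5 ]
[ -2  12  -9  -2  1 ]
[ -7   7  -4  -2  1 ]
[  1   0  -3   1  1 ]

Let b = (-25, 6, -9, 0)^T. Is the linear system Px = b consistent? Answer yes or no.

Row reduce the augmented matrix [P | b].
R2 ← R2 − (2/5)·R1: [0, 74/5, -37/5, -18/5, -1, 16]
R3 ← R3 − (7/5)·R1: [0, 84/5, 8/5, -38/5, -6, 26]
R4 ← R4 + (1/5)·R1: [0, -7/5, -19/5, 9/5, 2, -5]
R3 ← R3 − (42/37)·R2: [0, 0, 10, -130/37, -180/37, 290/37]
R4 ← R4 + (7/74)·R2: [0, 0, -9/2, 54/37, 141/74, -129/37]
R4 ← R4 + (9/20)·R3: [0, 0, 0, -9/74, -21/74, 3/74]
The echelon form has 4 nonzero rows, and every pivot lies in the first 5 columns, so rank(P) = rank([P|b]) = 4.
The system is consistent.

yes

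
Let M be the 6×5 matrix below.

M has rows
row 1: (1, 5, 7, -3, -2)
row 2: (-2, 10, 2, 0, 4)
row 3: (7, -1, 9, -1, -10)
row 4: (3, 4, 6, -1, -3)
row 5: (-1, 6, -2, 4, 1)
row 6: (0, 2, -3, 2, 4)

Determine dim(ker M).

1

Row reduce to echelon form.
R2 ← R2 + (2)·R1: [0, 20, 16, -6, 0]
R3 ← R3 − (7)·R1: [0, -36, -40, 20, 4]
R4 ← R4 − (3)·R1: [0, -11, -15, 8, 3]
R5 ← R5 + R1: [0, 11, 5, 1, -1]
R3 ← R3 + (9/5)·R2: [0, 0, -56/5, 46/5, 4]
R4 ← R4 + (11/20)·R2: [0, 0, -31/5, 47/10, 3]
R5 ← R5 − (11/20)·R2: [0, 0, -19/5, 43/10, -1]
R6 ← R6 − (1/10)·R2: [0, 0, -23/5, 13/5, 4]
R4 ← R4 − (31/56)·R3: [0, 0, 0, -11/28, 11/14]
R5 ← R5 − (19/56)·R3: [0, 0, 0, 33/28, -33/14]
R6 ← R6 − (23/56)·R3: [0, 0, 0, -33/28, 33/14]
R5 ← R5 + (3)·R4: [0, 0, 0, 0, 0]
R6 ← R6 − (3)·R4: [0, 0, 0, 0, 0]
4 nonzero rows, so rank(M) = 4.
M has 5 columns; by rank–nullity, nullity = 5 − 4 = 1.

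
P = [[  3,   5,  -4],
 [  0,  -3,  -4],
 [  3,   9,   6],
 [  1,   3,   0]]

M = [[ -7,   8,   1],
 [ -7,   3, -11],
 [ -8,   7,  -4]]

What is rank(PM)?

2

First compute PM:
[[-24,  11, -36],
 [ 53, -37,  49],
 [-132,  93, -120],
 [-28,  17, -32]]
Now row reduce the product.
R2 ← R2 + (53/24)·R1: [0, -305/24, -61/2]
R3 ← R3 − (11/2)·R1: [0, 65/2, 78]
R4 ← R4 − (7/6)·R1: [0, 25/6, 10]
R3 ← R3 + (156/61)·R2: [0, 0, 0]
R4 ← R4 + (20/61)·R2: [0, 0, 0]
2 nonzero rows, so rank(PM) = 2.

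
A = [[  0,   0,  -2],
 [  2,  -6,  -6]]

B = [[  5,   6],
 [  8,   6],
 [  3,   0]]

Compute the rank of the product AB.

First compute AB:
[[ -6,   0],
 [-56, -24]]
Now row reduce the product.
R2 ← R2 − (28/3)·R1: [0, -24]
2 nonzero rows, so rank(AB) = 2.

2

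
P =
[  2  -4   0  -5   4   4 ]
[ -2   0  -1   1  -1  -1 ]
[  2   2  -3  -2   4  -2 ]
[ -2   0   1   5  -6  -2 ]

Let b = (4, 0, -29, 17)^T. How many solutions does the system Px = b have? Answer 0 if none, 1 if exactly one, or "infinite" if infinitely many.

Row reduce the augmented matrix [P | b].
R2 ← R2 + R1: [0, -4, -1, -4, 3, 3, 4]
R3 ← R3 − R1: [0, 6, -3, 3, 0, -6, -33]
R4 ← R4 + R1: [0, -4, 1, 0, -2, 2, 21]
R3 ← R3 + (3/2)·R2: [0, 0, -9/2, -3, 9/2, -3/2, -27]
R4 ← R4 − R2: [0, 0, 2, 4, -5, -1, 17]
R4 ← R4 + (4/9)·R3: [0, 0, 0, 8/3, -3, -5/3, 5]
The echelon form has 4 nonzero rows, and every pivot lies in the first 6 columns, so rank(P) = rank([P|b]) = 4.
The system is consistent.
rank = 4 < 6 unknowns, so there are infinitely many solutions.

infinite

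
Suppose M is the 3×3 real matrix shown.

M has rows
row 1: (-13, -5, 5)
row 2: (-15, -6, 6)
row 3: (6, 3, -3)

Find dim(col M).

Row reduce to echelon form.
R2 ← R2 − (15/13)·R1: [0, -3/13, 3/13]
R3 ← R3 + (6/13)·R1: [0, 9/13, -9/13]
R3 ← R3 + (3)·R2: [0, 0, 0]
Echelon form has 2 nonzero rows, so rank(M) = 2.
The column space has dimension equal to the rank: 2.

2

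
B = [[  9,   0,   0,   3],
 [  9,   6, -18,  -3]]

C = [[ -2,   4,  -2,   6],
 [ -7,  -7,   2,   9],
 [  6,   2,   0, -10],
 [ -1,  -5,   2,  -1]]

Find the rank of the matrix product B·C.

First compute BC:
[[-21,  21, -12,  51],
 [-165, -27, -12, 291]]
Now row reduce the product.
R2 ← R2 − (55/7)·R1: [0, -192, 576/7, -768/7]
2 nonzero rows, so rank(BC) = 2.

2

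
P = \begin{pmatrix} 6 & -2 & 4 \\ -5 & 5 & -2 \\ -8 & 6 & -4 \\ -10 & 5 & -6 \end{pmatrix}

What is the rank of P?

2

Row reduce to echelon form.
R2 ← R2 + (5/6)·R1: [0, 10/3, 4/3]
R3 ← R3 + (4/3)·R1: [0, 10/3, 4/3]
R4 ← R4 + (5/3)·R1: [0, 5/3, 2/3]
R3 ← R3 − R2: [0, 0, 0]
R4 ← R4 − (1/2)·R2: [0, 0, 0]
Echelon form has 2 nonzero rows, so rank(P) = 2.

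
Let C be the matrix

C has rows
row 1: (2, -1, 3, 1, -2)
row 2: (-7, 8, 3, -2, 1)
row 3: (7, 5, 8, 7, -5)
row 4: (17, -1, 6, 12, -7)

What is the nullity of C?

2

Row reduce to echelon form.
R2 ← R2 + (7/2)·R1: [0, 9/2, 27/2, 3/2, -6]
R3 ← R3 − (7/2)·R1: [0, 17/2, -5/2, 7/2, 2]
R4 ← R4 − (17/2)·R1: [0, 15/2, -39/2, 7/2, 10]
R3 ← R3 − (17/9)·R2: [0, 0, -28, 2/3, 40/3]
R4 ← R4 − (5/3)·R2: [0, 0, -42, 1, 20]
R4 ← R4 − (3/2)·R3: [0, 0, 0, 0, 0]
3 nonzero rows, so rank(C) = 3.
C has 5 columns; by rank–nullity, nullity = 5 − 3 = 2.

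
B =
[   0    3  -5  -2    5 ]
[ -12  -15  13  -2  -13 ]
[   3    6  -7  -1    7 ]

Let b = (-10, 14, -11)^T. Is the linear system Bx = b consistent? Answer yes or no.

Row reduce the augmented matrix [B | b].
Swap R1 ↔ R2
R3 ← R3 + (1/4)·R1: [0, 9/4, -15/4, -3/2, 15/4, -15/2]
R3 ← R3 − (3/4)·R2: [0, 0, 0, 0, 0, 0]
The echelon form has 2 nonzero rows, and every pivot lies in the first 5 columns, so rank(B) = rank([B|b]) = 2.
The system is consistent.

yes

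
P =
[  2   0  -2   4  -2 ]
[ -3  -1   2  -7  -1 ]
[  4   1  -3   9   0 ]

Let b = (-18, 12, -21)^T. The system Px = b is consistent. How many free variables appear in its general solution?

3

Row reduce the augmented matrix [P | b].
R2 ← R2 + (3/2)·R1: [0, -1, -1, -1, -4, -15]
R3 ← R3 − (2)·R1: [0, 1, 1, 1, 4, 15]
R3 ← R3 + R2: [0, 0, 0, 0, 0, 0]
The echelon form has 2 nonzero rows, and every pivot lies in the first 5 columns, so rank(P) = rank([P|b]) = 2.
The system is consistent.
Free variables = (unknowns) − (rank) = 5 − 2 = 3.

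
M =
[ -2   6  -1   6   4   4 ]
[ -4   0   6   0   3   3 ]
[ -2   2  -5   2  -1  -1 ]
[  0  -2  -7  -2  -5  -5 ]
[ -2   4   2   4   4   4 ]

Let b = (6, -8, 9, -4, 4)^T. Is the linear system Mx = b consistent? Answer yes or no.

Row reduce the augmented matrix [M | b].
R2 ← R2 − (2)·R1: [0, -12, 8, -12, -5, -5, -20]
R3 ← R3 − R1: [0, -4, -4, -4, -5, -5, 3]
R5 ← R5 − R1: [0, -2, 3, -2, 0, 0, -2]
R3 ← R3 − (1/3)·R2: [0, 0, -20/3, 0, -10/3, -10/3, 29/3]
R4 ← R4 − (1/6)·R2: [0, 0, -25/3, 0, -25/6, -25/6, -2/3]
R5 ← R5 − (1/6)·R2: [0, 0, 5/3, 0, 5/6, 5/6, 4/3]
R4 ← R4 − (5/4)·R3: [0, 0, 0, 0, 0, 0, -51/4]
R5 ← R5 + (1/4)·R3: [0, 0, 0, 0, 0, 0, 15/4]
R5 ← R5 + (5/17)·R4: [0, 0, 0, 0, 0, 0, 0]
The echelon form has 4 nonzero rows; the last pivot sits in the augmented column, so rank(M) = 3 but rank([M|b]) = 4.
Since the ranks differ, the system is inconsistent.

no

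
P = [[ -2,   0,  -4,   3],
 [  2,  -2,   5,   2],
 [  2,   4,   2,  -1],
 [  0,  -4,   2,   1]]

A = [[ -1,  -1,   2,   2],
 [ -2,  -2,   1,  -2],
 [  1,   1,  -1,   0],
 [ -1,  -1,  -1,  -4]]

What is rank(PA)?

2

First compute PA:
[[ -5,  -5,  -3, -16],
 [  5,   5,  -5,   0],
 [ -7,  -7,   7,   0],
 [  9,   9,  -7,   4]]
Now row reduce the product.
R2 ← R2 + R1: [0, 0, -8, -16]
R3 ← R3 − (7/5)·R1: [0, 0, 56/5, 112/5]
R4 ← R4 + (9/5)·R1: [0, 0, -62/5, -124/5]
R3 ← R3 + (7/5)·R2: [0, 0, 0, 0]
R4 ← R4 − (31/20)·R2: [0, 0, 0, 0]
2 nonzero rows, so rank(PA) = 2.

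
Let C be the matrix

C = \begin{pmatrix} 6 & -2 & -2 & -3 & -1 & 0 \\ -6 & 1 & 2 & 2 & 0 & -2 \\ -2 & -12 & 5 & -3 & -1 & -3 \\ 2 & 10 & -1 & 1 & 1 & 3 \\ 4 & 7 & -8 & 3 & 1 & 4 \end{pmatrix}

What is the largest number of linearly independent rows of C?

Row reduce to echelon form.
R2 ← R2 + R1: [0, -1, 0, -1, -1, -2]
R3 ← R3 + (1/3)·R1: [0, -38/3, 13/3, -4, -4/3, -3]
R4 ← R4 − (1/3)·R1: [0, 32/3, -1/3, 2, 4/3, 3]
R5 ← R5 − (2/3)·R1: [0, 25/3, -20/3, 5, 5/3, 4]
R3 ← R3 − (38/3)·R2: [0, 0, 13/3, 26/3, 34/3, 67/3]
R4 ← R4 + (32/3)·R2: [0, 0, -1/3, -26/3, -28/3, -55/3]
R5 ← R5 + (25/3)·R2: [0, 0, -20/3, -10/3, -20/3, -38/3]
R4 ← R4 + (1/13)·R3: [0, 0, 0, -8, -110/13, -216/13]
R5 ← R5 + (20/13)·R3: [0, 0, 0, 10, 140/13, 282/13]
R5 ← R5 + (5/4)·R4: [0, 0, 0, 0, 5/26, 12/13]
Echelon form has 5 nonzero rows, so rank(C) = 5.
The rank gives the maximum number of linearly independent rows: 5.

5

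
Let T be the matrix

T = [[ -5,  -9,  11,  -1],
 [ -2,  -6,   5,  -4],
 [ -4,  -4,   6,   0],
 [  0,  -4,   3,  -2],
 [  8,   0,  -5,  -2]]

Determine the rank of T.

Row reduce to echelon form.
R2 ← R2 − (2/5)·R1: [0, -12/5, 3/5, -18/5]
R3 ← R3 − (4/5)·R1: [0, 16/5, -14/5, 4/5]
R5 ← R5 + (8/5)·R1: [0, -72/5, 63/5, -18/5]
R3 ← R3 + (4/3)·R2: [0, 0, -2, -4]
R4 ← R4 − (5/3)·R2: [0, 0, 2, 4]
R5 ← R5 − (6)·R2: [0, 0, 9, 18]
R4 ← R4 + R3: [0, 0, 0, 0]
R5 ← R5 + (9/2)·R3: [0, 0, 0, 0]
Echelon form has 3 nonzero rows, so rank(T) = 3.

3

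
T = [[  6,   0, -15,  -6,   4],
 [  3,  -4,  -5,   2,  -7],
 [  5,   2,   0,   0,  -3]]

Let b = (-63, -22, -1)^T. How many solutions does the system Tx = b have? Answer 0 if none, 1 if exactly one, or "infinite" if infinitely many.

Row reduce the augmented matrix [T | b].
R2 ← R2 − (1/2)·R1: [0, -4, 5/2, 5, -9, 19/2]
R3 ← R3 − (5/6)·R1: [0, 2, 25/2, 5, -19/3, 103/2]
R3 ← R3 + (1/2)·R2: [0, 0, 55/4, 15/2, -65/6, 225/4]
The echelon form has 3 nonzero rows, and every pivot lies in the first 5 columns, so rank(T) = rank([T|b]) = 3.
The system is consistent.
rank = 3 < 5 unknowns, so there are infinitely many solutions.

infinite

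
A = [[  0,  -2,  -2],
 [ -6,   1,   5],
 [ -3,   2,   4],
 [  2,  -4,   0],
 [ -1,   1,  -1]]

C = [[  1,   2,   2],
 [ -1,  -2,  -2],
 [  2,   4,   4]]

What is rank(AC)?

First compute AC:
[[ -2,  -4,  -4],
 [  3,   6,   6],
 [  3,   6,   6],
 [  6,  12,  12],
 [ -4,  -8,  -8]]
Now row reduce the product.
R2 ← R2 + (3/2)·R1: [0, 0, 0]
R3 ← R3 + (3/2)·R1: [0, 0, 0]
R4 ← R4 + (3)·R1: [0, 0, 0]
R5 ← R5 − (2)·R1: [0, 0, 0]
1 nonzero row, so rank(AC) = 1.

1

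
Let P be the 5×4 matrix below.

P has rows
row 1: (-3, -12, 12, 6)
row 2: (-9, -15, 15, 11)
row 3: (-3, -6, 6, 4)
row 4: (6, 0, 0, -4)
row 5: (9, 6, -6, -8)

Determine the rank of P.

2

Row reduce to echelon form.
R2 ← R2 − (3)·R1: [0, 21, -21, -7]
R3 ← R3 − R1: [0, 6, -6, -2]
R4 ← R4 + (2)·R1: [0, -24, 24, 8]
R5 ← R5 + (3)·R1: [0, -30, 30, 10]
R3 ← R3 − (2/7)·R2: [0, 0, 0, 0]
R4 ← R4 + (8/7)·R2: [0, 0, 0, 0]
R5 ← R5 + (10/7)·R2: [0, 0, 0, 0]
Echelon form has 2 nonzero rows, so rank(P) = 2.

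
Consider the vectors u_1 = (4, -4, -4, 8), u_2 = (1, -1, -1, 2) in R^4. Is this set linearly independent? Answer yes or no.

Form the matrix with these vectors as rows and row reduce.
R2 ← R2 − (1/4)·R1: [0, 0, 0, 0]
1 nonzero row, so the 2 vectors span a space of dimension 1.
Since 1 < 2, the vectors are linearly dependent.

no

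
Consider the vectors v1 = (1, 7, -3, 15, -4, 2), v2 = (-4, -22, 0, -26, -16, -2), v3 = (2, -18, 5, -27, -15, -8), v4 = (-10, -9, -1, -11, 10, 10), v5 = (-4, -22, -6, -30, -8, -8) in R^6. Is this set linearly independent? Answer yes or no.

yes

Form the matrix with these vectors as rows and row reduce.
R2 ← R2 + (4)·R1: [0, 6, -12, 34, -32, 6]
R3 ← R3 − (2)·R1: [0, -32, 11, -57, -7, -12]
R4 ← R4 + (10)·R1: [0, 61, -31, 139, -30, 30]
R5 ← R5 + (4)·R1: [0, 6, -18, 30, -24, 0]
R3 ← R3 + (16/3)·R2: [0, 0, -53, 373/3, -533/3, 20]
R4 ← R4 − (61/6)·R2: [0, 0, 91, -620/3, 886/3, -31]
R5 ← R5 − R2: [0, 0, -6, -4, 8, -6]
R4 ← R4 + (91/53)·R3: [0, 0, 0, 361/53, -515/53, 177/53]
R5 ← R5 − (6/53)·R3: [0, 0, 0, -958/53, 1490/53, -438/53]
R5 ← R5 + (958/361)·R4: [0, 0, 0, 0, 840/361, 216/361]
5 nonzero rows, so the 5 vectors span a space of dimension 5.
Since 5 = 5, the vectors are linearly independent.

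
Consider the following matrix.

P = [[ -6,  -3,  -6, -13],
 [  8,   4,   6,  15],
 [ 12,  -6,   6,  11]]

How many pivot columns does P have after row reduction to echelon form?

Row reduce to echelon form.
R2 ← R2 + (4/3)·R1: [0, 0, -2, -7/3]
R3 ← R3 + (2)·R1: [0, -12, -6, -15]
Swap R2 ↔ R3
Echelon form has 3 nonzero rows, so rank(P) = 3.
Each nonzero row contributes one pivot column: 3 pivot columns.

3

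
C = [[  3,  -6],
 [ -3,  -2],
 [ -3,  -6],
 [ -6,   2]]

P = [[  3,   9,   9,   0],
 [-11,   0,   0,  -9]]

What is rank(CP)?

2

First compute CP:
[[ 75,  27,  27,  54],
 [ 13, -27, -27,  18],
 [ 57, -27, -27,  54],
 [-40, -54, -54, -18]]
Now row reduce the product.
R2 ← R2 − (13/75)·R1: [0, -792/25, -792/25, 216/25]
R3 ← R3 − (19/25)·R1: [0, -1188/25, -1188/25, 324/25]
R4 ← R4 + (8/15)·R1: [0, -198/5, -198/5, 54/5]
R3 ← R3 − (3/2)·R2: [0, 0, 0, 0]
R4 ← R4 − (5/4)·R2: [0, 0, 0, 0]
2 nonzero rows, so rank(CP) = 2.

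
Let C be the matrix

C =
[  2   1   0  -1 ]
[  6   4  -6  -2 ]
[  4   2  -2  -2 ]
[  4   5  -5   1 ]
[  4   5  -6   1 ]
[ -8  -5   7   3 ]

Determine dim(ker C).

Row reduce to echelon form.
R2 ← R2 − (3)·R1: [0, 1, -6, 1]
R3 ← R3 − (2)·R1: [0, 0, -2, 0]
R4 ← R4 − (2)·R1: [0, 3, -5, 3]
R5 ← R5 − (2)·R1: [0, 3, -6, 3]
R6 ← R6 + (4)·R1: [0, -1, 7, -1]
R4 ← R4 − (3)·R2: [0, 0, 13, 0]
R5 ← R5 − (3)·R2: [0, 0, 12, 0]
R6 ← R6 + R2: [0, 0, 1, 0]
R4 ← R4 + (13/2)·R3: [0, 0, 0, 0]
R5 ← R5 + (6)·R3: [0, 0, 0, 0]
R6 ← R6 + (1/2)·R3: [0, 0, 0, 0]
3 nonzero rows, so rank(C) = 3.
C has 4 columns; by rank–nullity, nullity = 4 − 3 = 1.

1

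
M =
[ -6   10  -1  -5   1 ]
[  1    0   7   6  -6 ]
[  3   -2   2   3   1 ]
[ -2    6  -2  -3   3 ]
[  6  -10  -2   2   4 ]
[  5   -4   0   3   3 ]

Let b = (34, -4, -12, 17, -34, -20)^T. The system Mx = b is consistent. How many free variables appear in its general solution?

1

Row reduce the augmented matrix [M | b].
R2 ← R2 + (1/6)·R1: [0, 5/3, 41/6, 31/6, -35/6, 5/3]
R3 ← R3 + (1/2)·R1: [0, 3, 3/2, 1/2, 3/2, 5]
R4 ← R4 − (1/3)·R1: [0, 8/3, -5/3, -4/3, 8/3, 17/3]
R5 ← R5 + R1: [0, 0, -3, -3, 5, 0]
R6 ← R6 + (5/6)·R1: [0, 13/3, -5/6, -7/6, 23/6, 25/3]
R3 ← R3 − (9/5)·R2: [0, 0, -54/5, -44/5, 12, 2]
R4 ← R4 − (8/5)·R2: [0, 0, -63/5, -48/5, 12, 3]
R6 ← R6 − (13/5)·R2: [0, 0, -93/5, -73/5, 19, 4]
R4 ← R4 − (7/6)·R3: [0, 0, 0, 2/3, -2, 2/3]
R5 ← R5 − (5/18)·R3: [0, 0, 0, -5/9, 5/3, -5/9]
R6 ← R6 − (31/18)·R3: [0, 0, 0, 5/9, -5/3, 5/9]
R5 ← R5 + (5/6)·R4: [0, 0, 0, 0, 0, 0]
R6 ← R6 − (5/6)·R4: [0, 0, 0, 0, 0, 0]
The echelon form has 4 nonzero rows, and every pivot lies in the first 5 columns, so rank(M) = rank([M|b]) = 4.
The system is consistent.
Free variables = (unknowns) − (rank) = 5 − 4 = 1.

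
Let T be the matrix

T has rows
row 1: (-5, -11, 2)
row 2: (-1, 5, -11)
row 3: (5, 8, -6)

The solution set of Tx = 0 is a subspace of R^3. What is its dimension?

0

Row reduce to echelon form.
R2 ← R2 − (1/5)·R1: [0, 36/5, -57/5]
R3 ← R3 + R1: [0, -3, -4]
R3 ← R3 + (5/12)·R2: [0, 0, -35/4]
3 nonzero rows, so rank(T) = 3.
T has 3 columns; by rank–nullity, nullity = 3 − 3 = 0.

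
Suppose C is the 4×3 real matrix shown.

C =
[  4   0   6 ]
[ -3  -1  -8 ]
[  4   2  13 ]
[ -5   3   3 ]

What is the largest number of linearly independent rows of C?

2

Row reduce to echelon form.
R2 ← R2 + (3/4)·R1: [0, -1, -7/2]
R3 ← R3 − R1: [0, 2, 7]
R4 ← R4 + (5/4)·R1: [0, 3, 21/2]
R3 ← R3 + (2)·R2: [0, 0, 0]
R4 ← R4 + (3)·R2: [0, 0, 0]
Echelon form has 2 nonzero rows, so rank(C) = 2.
The rank gives the maximum number of linearly independent rows: 2.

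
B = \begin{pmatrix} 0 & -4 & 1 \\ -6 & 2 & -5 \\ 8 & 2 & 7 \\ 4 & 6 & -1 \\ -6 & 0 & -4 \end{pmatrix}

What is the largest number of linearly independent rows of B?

Row reduce to echelon form.
Swap R1 ↔ R2
R3 ← R3 + (4/3)·R1: [0, 14/3, 1/3]
R4 ← R4 + (2/3)·R1: [0, 22/3, -13/3]
R5 ← R5 − R1: [0, -2, 1]
R3 ← R3 + (7/6)·R2: [0, 0, 3/2]
R4 ← R4 + (11/6)·R2: [0, 0, -5/2]
R5 ← R5 − (1/2)·R2: [0, 0, 1/2]
R4 ← R4 + (5/3)·R3: [0, 0, 0]
R5 ← R5 − (1/3)·R3: [0, 0, 0]
Echelon form has 3 nonzero rows, so rank(B) = 3.
The rank gives the maximum number of linearly independent rows: 3.

3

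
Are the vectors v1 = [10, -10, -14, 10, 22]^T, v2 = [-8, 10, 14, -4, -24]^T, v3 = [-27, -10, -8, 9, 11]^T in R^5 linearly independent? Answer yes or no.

yes

Form the matrix with these vectors as rows and row reduce.
R2 ← R2 + (4/5)·R1: [0, 2, 14/5, 4, -32/5]
R3 ← R3 + (27/10)·R1: [0, -37, -229/5, 36, 352/5]
R3 ← R3 + (37/2)·R2: [0, 0, 6, 110, -48]
3 nonzero rows, so the 3 vectors span a space of dimension 3.
Since 3 = 3, the vectors are linearly independent.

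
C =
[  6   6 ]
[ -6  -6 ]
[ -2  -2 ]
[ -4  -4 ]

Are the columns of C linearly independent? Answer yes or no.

no

Row reduce C to echelon form.
R2 ← R2 + R1: [0, 0]
R3 ← R3 + (1/3)·R1: [0, 0]
R4 ← R4 + (2/3)·R1: [0, 0]
1 pivot among 2 columns.
Only 1 < 2 pivot columns, so the columns are linearly dependent.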